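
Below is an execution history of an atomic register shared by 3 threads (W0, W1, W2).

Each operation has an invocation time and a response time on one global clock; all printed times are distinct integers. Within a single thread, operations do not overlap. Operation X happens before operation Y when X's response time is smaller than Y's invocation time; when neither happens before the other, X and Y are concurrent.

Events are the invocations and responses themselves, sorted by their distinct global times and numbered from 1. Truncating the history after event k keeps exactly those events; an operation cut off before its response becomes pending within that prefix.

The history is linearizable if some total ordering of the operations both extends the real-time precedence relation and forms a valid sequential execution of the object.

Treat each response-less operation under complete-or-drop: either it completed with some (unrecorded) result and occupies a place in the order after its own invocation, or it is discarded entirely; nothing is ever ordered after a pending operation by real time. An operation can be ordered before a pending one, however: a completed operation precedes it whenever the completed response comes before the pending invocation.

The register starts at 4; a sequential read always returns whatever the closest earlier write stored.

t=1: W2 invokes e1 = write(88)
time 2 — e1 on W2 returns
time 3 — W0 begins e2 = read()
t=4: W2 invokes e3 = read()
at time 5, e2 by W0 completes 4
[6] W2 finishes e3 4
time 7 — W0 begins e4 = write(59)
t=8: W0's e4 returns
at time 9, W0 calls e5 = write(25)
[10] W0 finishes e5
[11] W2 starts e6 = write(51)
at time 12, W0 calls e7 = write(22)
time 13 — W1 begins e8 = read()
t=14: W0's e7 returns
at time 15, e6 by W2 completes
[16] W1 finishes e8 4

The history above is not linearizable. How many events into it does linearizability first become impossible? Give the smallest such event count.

events 1..4 are linearizable; a witness order is e1:
after step 1 (e1 write(88)): value 88
with event 5 included (e2 responding at time 5), all real-time-consistent orders fail
including or dropping the 1 pending operation (e3) in any combination fails
one such order, e1, e2 (pending dropped), breaks at step 2 where e2 read() → 4 is illegal

5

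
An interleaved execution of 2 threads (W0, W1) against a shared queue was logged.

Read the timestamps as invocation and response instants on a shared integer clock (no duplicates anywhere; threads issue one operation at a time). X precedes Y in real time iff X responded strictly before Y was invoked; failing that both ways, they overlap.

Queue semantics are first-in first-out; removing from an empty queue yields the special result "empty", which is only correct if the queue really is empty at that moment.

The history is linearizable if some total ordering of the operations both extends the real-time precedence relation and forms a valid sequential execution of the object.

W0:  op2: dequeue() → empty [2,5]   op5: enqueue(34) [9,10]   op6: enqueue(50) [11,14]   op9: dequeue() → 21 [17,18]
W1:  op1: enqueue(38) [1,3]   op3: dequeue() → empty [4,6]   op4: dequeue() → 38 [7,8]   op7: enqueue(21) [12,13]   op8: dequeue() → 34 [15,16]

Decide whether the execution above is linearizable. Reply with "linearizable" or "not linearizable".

not linearizable

prefix check: 1..5 passes, 1..6 fails once op3's time-6 response joins
every one of the 3 real-time-consistent orders over 3 completed queue ops fails the sequential spec
sample order op1, op2, op3 stalls at step 2 — op2 dequeue() → empty has no legal effect
sample order op1, op3, op2 stalls at step 2 — op3 dequeue() → empty has no legal effect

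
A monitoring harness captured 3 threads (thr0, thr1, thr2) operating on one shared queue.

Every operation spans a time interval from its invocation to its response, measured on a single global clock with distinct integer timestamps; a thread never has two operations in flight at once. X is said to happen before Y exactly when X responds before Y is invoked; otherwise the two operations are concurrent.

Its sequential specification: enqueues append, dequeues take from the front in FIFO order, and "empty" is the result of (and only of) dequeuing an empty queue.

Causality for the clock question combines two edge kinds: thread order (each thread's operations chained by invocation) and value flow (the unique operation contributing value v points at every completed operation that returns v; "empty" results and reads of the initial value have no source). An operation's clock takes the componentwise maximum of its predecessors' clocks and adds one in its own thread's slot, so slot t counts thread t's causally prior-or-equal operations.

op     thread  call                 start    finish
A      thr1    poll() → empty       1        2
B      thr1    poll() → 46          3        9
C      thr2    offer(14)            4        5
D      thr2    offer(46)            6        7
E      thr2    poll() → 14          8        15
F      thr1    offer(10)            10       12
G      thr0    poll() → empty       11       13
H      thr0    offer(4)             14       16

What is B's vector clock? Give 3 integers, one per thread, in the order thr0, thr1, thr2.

no predecessors for C (invoked 4): thr2 increments from zero → (0, 0, 1)
no predecessors for A (invoked 1): thr1 increments from zero → (0, 1, 0)
no predecessors for G (invoked 11): thr0 increments from zero → (1, 0, 0)
invoked at 6, D merges VC(C)=(0, 0, 1) and bumps thr2's slot → (0, 0, 2)
invoked at 14, H merges VC(G)=(1, 0, 0) and bumps thr0's slot → (2, 0, 0)
invoked at 8, E merges VC(C)=(0, 0, 1), VC(D)=(0, 0, 2) and bumps thr2's slot → (0, 0, 3)
invoked at 3, B merges VC(A)=(0, 1, 0), VC(D)=(0, 0, 2) and bumps thr1's slot → (0, 2, 2)
invoked at 10, F merges VC(B)=(0, 2, 2) and bumps thr1's slot → (0, 3, 2)
target: VC(B) = (0, 2, 2)

(0, 2, 2)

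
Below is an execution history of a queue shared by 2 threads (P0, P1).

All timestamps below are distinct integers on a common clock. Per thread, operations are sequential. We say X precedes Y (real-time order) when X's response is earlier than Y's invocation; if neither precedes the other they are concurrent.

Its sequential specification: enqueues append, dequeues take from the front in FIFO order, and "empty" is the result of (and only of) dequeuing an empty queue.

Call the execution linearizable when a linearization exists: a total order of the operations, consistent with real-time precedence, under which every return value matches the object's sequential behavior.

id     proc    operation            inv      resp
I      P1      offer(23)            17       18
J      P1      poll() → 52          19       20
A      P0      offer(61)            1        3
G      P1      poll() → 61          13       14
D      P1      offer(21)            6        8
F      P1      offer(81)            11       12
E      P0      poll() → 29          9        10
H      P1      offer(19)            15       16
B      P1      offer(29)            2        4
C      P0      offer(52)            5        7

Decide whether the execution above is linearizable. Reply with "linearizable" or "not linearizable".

witness order: B, A, C, D, E, F, G, H, I, J
step 1: B offer(29) — queue <29>
step 2: A offer(61) — queue <29,61>
step 3: C offer(52) — queue <29,61,52>
step 4: D offer(21) — queue <29,61,52,21>
step 5: E poll() → 29 — queue <61,52,21>
step 6: F offer(81) — queue <61,52,21,81>
step 7: G poll() → 61 — queue <52,21,81>
step 8: H offer(19) — queue <52,21,81,19>
step 9: I offer(23) — queue <52,21,81,19,23>
step 10: J poll() → 52 — queue <21,81,19,23>

linearizable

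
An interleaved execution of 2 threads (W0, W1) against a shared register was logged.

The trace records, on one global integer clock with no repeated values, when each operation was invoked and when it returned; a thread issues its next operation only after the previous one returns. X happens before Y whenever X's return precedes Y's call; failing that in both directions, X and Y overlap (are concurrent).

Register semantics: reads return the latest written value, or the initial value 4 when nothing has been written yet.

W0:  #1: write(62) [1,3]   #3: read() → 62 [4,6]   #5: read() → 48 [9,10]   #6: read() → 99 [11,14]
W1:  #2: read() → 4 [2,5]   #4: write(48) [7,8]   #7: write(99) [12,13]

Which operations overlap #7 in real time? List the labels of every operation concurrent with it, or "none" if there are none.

#6

#7 runs from 12 to 13; window-overlapping ops are concurrent
#1 [1,3]: before
#2 [2,5]: before
#3 [4,6]: before
#4 [7,8]: before
#5 [9,10]: before
#6 [11,14]: concurrent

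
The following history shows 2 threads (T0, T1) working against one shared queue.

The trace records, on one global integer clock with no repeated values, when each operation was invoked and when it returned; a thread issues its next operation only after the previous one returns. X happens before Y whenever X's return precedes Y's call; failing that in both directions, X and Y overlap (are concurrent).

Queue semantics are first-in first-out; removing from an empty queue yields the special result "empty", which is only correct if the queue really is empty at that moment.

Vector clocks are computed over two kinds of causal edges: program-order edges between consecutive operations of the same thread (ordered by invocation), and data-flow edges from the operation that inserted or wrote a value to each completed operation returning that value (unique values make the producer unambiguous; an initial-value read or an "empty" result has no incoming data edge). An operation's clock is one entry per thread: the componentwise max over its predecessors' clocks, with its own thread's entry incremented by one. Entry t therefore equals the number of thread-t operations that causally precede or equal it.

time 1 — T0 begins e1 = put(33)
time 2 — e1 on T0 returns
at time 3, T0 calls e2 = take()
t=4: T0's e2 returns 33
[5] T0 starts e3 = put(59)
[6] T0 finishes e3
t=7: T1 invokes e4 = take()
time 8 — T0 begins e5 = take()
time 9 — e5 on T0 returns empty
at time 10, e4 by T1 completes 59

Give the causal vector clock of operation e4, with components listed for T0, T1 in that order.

(3, 1)

e1 (invocation 1): nothing precedes it; T0's component alone gives (1, 0)
VC(e2, invoked at 3): max of VC(e1)=(1, 0), then +1 on thread T0 → (2, 0)
VC(e3, invoked at 5): max of VC(e2)=(2, 0), then +1 on thread T0 → (3, 0)
VC(e4, invoked at 7): max of VC(e3)=(3, 0), then +1 on thread T1 → (3, 1)
VC(e5, invoked at 8): max of VC(e3)=(3, 0), then +1 on thread T0 → (4, 0)
target: VC(e4) = (3, 1)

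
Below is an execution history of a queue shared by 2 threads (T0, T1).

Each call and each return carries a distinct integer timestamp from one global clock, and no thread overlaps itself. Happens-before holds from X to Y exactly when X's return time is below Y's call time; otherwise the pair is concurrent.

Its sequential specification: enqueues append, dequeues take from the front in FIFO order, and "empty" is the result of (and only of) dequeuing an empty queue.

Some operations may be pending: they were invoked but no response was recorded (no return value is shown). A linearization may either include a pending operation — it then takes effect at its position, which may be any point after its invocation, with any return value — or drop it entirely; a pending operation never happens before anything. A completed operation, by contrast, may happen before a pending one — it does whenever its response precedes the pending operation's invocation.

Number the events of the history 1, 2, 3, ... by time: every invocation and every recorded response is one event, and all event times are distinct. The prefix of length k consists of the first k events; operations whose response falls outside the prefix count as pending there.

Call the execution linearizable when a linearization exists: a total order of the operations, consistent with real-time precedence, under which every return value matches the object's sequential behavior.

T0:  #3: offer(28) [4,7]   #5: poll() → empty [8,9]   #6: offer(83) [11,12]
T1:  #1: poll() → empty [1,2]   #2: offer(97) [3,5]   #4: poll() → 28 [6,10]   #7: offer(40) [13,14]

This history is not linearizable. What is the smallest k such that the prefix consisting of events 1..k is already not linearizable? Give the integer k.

9

events 1..8 are still linearizable — one witness is #1, #2, #3:
after step 1 (#1 poll() → empty): queue <>
after step 2 (#2 offer(97)): queue <97>
after step 3 (#3 offer(28)): queue <97,28>
adding event 9 (#5 responds at 9) leaves no legal real-time order
including or dropping the 1 pending operation (#4) in any combination fails
one such order, #1, #2, #3, #5 (pending dropped), breaks at step 4 where #5 poll() → empty is illegal
one such order, #1, #3, #2, #5 (pending dropped), breaks at step 4 where #5 poll() → empty is illegal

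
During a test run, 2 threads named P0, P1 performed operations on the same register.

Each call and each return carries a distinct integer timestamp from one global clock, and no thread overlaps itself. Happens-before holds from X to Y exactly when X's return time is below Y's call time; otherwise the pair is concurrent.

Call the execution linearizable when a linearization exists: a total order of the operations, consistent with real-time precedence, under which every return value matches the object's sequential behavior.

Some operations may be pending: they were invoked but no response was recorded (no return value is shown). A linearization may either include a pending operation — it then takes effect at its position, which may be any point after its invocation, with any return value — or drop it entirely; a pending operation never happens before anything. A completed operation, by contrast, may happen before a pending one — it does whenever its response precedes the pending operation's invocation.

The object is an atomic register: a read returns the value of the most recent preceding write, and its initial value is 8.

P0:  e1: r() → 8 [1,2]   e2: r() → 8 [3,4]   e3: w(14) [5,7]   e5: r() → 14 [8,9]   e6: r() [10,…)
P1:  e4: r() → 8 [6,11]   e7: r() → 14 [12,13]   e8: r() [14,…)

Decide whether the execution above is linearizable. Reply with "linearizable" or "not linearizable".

a witness: e1, e2, e4, e3, e5, e6, e7
after step 1 (e1 r() → 8): value 8
after step 2 (e2 r() → 8): value 8
after step 3 (e4 r() → 8): value 8
after step 4 (e3 w(14)): value 14
after step 5 (e5 r() → 14): value 14
after step 6 (e6 r() (pending, included)): value 14
after step 7 (e7 r() → 14): value 14

linearizable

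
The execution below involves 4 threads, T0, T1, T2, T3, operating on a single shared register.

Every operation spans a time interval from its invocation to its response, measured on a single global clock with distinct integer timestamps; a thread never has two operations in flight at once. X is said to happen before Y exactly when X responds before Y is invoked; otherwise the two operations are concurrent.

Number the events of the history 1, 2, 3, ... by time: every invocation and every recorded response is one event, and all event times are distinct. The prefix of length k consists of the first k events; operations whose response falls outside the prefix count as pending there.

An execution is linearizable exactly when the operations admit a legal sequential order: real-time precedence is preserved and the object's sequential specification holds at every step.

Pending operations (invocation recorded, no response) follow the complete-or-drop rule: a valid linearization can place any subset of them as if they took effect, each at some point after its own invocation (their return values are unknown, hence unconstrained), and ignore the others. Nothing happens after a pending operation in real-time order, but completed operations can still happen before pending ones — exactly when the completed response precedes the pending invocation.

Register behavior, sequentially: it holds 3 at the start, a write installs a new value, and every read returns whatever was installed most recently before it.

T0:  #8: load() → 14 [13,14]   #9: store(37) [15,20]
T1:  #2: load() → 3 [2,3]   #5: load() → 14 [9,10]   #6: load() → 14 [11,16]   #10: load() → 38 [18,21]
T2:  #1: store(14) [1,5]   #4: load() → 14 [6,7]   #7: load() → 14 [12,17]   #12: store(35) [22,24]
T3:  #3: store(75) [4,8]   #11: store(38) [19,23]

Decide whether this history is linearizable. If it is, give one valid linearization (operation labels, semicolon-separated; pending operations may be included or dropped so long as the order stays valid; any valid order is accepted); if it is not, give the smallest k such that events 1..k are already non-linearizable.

linearizable — witness: #2; #3; #1; #4; #5; #6; #7; #8; #9; #11; #10; #12

step 1: #2 load() → 3 — value 3
step 2: #3 store(75) — value 75
step 3: #1 store(14) — value 14
step 4: #4 load() → 14 — value 14
step 5: #5 load() → 14 — value 14
step 6: #6 load() → 14 — value 14
step 7: #7 load() → 14 — value 14
step 8: #8 load() → 14 — value 14
step 9: #9 store(37) — value 37
step 10: #11 store(38) — value 38
step 11: #10 load() → 38 — value 38
step 12: #12 store(35) — value 35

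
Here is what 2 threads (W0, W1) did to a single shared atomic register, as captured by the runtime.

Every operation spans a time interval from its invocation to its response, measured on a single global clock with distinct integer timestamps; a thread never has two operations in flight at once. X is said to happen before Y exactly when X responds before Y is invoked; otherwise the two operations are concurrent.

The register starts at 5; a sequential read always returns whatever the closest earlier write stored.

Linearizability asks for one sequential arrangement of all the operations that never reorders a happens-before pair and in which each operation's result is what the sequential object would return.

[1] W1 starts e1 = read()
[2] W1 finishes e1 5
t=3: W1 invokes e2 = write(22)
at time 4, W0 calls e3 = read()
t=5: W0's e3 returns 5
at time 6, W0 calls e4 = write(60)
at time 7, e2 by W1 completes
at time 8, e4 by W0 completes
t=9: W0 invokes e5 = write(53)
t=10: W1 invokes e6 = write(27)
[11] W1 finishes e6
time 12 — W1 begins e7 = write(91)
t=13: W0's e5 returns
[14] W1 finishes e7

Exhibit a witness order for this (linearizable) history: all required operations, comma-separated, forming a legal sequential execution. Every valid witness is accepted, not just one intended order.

1. e1 read() → 5, leaving value 5
2. e3 read() → 5, leaving value 5
3. e2 write(22), leaving value 22
4. e4 write(60), leaving value 60
5. e5 write(53), leaving value 53
6. e6 write(27), leaving value 27
7. e7 write(91), leaving value 91

e1, e3, e2, e4, e5, e6, e7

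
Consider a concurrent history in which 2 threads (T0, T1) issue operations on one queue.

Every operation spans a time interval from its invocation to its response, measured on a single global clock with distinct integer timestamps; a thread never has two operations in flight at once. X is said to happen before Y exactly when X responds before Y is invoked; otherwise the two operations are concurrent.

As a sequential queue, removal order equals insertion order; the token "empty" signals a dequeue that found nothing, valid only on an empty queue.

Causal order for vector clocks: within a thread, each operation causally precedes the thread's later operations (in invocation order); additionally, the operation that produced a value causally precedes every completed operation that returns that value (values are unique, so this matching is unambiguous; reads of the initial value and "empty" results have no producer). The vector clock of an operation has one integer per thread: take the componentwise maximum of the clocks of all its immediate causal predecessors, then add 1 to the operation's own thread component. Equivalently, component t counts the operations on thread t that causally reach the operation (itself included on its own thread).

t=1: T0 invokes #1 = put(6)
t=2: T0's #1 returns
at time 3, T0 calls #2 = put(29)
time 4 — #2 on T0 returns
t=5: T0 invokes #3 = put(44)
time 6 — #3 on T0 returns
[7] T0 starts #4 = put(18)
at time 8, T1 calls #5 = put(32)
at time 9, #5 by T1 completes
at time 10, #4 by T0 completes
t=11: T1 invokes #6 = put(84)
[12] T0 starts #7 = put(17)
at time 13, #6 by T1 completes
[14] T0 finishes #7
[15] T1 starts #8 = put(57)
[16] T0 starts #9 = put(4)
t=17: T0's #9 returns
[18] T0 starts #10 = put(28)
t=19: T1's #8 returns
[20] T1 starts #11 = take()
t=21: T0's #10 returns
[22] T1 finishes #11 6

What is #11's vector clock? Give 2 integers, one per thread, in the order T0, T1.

no predecessors for #5 (invoked 8): T1 increments from zero → (0, 1)
no predecessors for #1 (invoked 1): T0 increments from zero → (1, 0)
#6, invoked 11, takes VC(#5)=(0, 1) under max, adds 1 for T1 → (0, 2)
#2, invoked 3, takes VC(#1)=(1, 0) under max, adds 1 for T0 → (2, 0)
#8, invoked 15, takes VC(#6)=(0, 2) under max, adds 1 for T1 → (0, 3)
#3, invoked 5, takes VC(#2)=(2, 0) under max, adds 1 for T0 → (3, 0)
#4, invoked 7, takes VC(#3)=(3, 0) under max, adds 1 for T0 → (4, 0)
#11, invoked 20, takes VC(#1)=(1, 0), VC(#8)=(0, 3) under max, adds 1 for T1 → (1, 4)
#7, invoked 12, takes VC(#4)=(4, 0) under max, adds 1 for T0 → (5, 0)
#9, invoked 16, takes VC(#7)=(5, 0) under max, adds 1 for T0 → (6, 0)
#10, invoked 18, takes VC(#9)=(6, 0) under max, adds 1 for T0 → (7, 0)
target: VC(#11) = (1, 4)

(1, 4)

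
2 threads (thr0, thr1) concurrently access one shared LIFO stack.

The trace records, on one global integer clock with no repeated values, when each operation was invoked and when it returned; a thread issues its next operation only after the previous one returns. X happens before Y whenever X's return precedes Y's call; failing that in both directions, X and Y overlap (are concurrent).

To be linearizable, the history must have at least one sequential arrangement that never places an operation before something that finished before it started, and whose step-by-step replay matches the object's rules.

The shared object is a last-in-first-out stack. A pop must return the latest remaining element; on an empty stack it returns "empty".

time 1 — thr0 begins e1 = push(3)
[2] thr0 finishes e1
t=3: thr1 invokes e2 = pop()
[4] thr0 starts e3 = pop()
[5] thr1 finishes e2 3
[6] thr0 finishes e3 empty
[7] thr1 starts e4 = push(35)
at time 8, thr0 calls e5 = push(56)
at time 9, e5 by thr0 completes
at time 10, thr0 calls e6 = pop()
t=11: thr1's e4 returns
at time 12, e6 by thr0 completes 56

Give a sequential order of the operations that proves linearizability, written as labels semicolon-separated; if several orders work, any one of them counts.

after step 1 (e1 push(3)): stack <3>
after step 2 (e2 pop() → 3): stack <>
after step 3 (e3 pop() → empty): stack <>
after step 4 (e4 push(35)): stack <35>
after step 5 (e5 push(56)): stack <35,56>
after step 6 (e6 pop() → 56): stack <35>

e1; e2; e3; e4; e5; e6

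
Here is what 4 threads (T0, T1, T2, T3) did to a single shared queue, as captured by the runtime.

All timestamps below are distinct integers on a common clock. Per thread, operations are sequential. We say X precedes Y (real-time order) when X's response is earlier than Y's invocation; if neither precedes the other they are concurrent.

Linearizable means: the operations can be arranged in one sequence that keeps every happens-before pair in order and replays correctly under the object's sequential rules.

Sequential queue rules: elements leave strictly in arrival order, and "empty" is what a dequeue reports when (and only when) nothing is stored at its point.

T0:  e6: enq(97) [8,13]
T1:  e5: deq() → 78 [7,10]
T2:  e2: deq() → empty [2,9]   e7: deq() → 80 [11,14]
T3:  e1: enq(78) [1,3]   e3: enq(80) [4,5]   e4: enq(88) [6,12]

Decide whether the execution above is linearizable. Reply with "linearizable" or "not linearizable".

linearizable

one valid linearization: e2, e1, e3, e4, e5, e6, e7
after step 1 (e2 deq() → empty): queue <>
after step 2 (e1 enq(78)): queue <78>
after step 3 (e3 enq(80)): queue <78,80>
after step 4 (e4 enq(88)): queue <78,80,88>
after step 5 (e5 deq() → 78): queue <80,88>
after step 6 (e6 enq(97)): queue <80,88,97>
after step 7 (e7 deq() → 80): queue <88,97>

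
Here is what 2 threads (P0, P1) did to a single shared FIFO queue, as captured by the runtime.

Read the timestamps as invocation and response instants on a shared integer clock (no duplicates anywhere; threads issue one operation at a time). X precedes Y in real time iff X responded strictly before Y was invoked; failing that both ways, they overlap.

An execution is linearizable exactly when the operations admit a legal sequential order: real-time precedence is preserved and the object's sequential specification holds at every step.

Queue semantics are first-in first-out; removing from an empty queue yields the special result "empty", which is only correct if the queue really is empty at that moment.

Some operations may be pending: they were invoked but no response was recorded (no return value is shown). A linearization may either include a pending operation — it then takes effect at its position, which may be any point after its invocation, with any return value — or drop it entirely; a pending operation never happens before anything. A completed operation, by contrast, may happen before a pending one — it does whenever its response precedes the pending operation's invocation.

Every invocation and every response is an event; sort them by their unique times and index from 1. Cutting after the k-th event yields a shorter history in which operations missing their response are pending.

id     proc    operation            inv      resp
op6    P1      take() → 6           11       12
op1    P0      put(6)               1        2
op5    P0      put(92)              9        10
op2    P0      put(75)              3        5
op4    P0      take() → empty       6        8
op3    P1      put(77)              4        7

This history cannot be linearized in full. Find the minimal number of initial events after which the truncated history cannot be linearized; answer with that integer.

a valid linearization of events 1..7 exists, for instance op1, op2, op3:
1. op1 put(6), leaving queue <6>
2. op2 put(75), leaving queue <6,75>
3. op3 put(77), leaving queue <6,75,77>
adding event 8 (op4 responds at 8) leaves no legal real-time order
sample order op1, op2, op3, op4 stalls at step 4 — op4 take() → empty has no legal effect
sample order op1, op2, op4, op3 stalls at step 3 — op4 take() → empty has no legal effect

8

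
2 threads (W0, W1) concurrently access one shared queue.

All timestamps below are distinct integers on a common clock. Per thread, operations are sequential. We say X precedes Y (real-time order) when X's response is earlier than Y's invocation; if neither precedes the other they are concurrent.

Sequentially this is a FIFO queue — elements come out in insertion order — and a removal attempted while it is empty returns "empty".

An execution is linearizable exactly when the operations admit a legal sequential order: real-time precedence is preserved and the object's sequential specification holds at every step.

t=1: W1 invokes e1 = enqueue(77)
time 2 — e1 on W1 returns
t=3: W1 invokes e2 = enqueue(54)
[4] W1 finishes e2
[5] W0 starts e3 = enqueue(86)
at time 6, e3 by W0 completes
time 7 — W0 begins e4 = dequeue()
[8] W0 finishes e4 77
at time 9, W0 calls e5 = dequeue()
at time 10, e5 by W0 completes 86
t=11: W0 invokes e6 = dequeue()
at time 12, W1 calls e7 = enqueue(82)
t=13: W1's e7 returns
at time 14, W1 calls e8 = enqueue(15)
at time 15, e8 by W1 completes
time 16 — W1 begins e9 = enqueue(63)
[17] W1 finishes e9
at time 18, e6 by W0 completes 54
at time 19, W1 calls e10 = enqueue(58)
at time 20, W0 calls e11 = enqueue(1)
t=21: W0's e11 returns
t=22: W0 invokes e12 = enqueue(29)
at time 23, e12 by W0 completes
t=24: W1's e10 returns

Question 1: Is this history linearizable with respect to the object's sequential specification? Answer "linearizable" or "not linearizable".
through event 9 a valid linearization exists; event 10 (e5 responding at time 10) ends that
one real-time candidate order over the 5 completed operations — the queue replay rejects it
sample order e1, e2, e3, e4, e5 stalls at step 5 — e5 dequeue() → 86 has no legal effect

not linearizable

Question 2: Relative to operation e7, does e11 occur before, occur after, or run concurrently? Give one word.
Answer: after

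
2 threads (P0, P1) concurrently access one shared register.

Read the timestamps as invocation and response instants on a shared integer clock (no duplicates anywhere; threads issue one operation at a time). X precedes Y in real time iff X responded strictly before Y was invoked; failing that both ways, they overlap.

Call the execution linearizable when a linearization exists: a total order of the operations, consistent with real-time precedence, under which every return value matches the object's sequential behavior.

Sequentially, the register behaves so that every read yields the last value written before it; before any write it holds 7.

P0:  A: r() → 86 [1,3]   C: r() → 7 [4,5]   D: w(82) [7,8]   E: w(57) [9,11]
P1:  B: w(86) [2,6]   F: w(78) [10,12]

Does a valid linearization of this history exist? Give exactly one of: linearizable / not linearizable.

the violation lands at event 5, C's response at time 5: events 1..4 linearize, events 1..5 do not
one real-time candidate order over the 2 completed operations — the register replay rejects it
including or dropping the 1 pending operation (B) in any combination fails
for example A, C (pending dropped) fails at step 1: A r() → 86 is not legal there

not linearizable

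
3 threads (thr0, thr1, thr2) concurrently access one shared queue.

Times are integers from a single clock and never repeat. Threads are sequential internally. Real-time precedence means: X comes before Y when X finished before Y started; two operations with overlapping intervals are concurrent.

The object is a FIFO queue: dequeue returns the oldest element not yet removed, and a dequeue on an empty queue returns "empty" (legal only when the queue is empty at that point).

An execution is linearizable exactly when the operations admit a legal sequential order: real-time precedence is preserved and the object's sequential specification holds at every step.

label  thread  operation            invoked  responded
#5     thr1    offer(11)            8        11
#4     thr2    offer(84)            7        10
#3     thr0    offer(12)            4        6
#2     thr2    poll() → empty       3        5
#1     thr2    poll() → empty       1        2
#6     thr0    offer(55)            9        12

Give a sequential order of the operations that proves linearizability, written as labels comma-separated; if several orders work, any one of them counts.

after step 1 (#1 poll() → empty): queue <>
after step 2 (#2 poll() → empty): queue <>
after step 3 (#3 offer(12)): queue <12>
after step 4 (#4 offer(84)): queue <12,84>
after step 5 (#5 offer(11)): queue <12,84,11>
after step 6 (#6 offer(55)): queue <12,84,11,55>

#1, #2, #3, #4, #5, #6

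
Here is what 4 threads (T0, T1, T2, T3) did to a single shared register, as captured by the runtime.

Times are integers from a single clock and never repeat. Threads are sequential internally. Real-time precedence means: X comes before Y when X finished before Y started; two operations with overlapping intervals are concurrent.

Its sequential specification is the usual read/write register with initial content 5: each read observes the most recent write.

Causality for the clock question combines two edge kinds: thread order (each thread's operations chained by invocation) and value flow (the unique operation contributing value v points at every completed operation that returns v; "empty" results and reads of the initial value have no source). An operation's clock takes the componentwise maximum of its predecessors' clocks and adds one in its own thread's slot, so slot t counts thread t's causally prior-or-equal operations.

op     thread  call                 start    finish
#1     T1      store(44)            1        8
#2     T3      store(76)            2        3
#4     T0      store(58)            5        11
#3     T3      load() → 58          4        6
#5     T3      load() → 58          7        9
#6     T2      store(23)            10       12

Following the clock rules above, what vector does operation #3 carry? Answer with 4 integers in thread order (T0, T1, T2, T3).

root op #2, invoked 2: fresh clock plus T3's own tick → (0, 0, 0, 1)
root op #6, invoked 10: fresh clock plus T2's own tick → (0, 0, 1, 0)
root op #1, invoked 1: fresh clock plus T1's own tick → (0, 1, 0, 0)
root op #4, invoked 5: fresh clock plus T0's own tick → (1, 0, 0, 0)
merge at #3 (invoked 4): VC(#2)=(0, 0, 0, 1), VC(#4)=(1, 0, 0, 0), own-thread bump on T3 → (1, 0, 0, 2)
merge at #5 (invoked 7): VC(#3)=(1, 0, 0, 2), VC(#4)=(1, 0, 0, 0), own-thread bump on T3 → (1, 0, 0, 3)
target: VC(#3) = (1, 0, 0, 2)

(1, 0, 0, 2)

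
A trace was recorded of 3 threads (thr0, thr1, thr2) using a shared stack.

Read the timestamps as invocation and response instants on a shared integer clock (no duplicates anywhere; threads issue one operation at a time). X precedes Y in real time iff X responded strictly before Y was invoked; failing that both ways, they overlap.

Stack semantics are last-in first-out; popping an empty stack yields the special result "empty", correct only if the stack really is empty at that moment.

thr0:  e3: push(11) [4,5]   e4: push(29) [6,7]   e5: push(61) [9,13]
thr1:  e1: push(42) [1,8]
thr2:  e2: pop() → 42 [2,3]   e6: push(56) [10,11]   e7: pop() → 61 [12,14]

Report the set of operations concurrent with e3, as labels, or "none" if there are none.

e1

e3 spans [4,5]; an op avoiding the whole window 4..5 is ordered, any other is concurrent
e1 [1,8]: concurrent
e2 [2,3]: before
e4 [6,7]: after
e5 [9,13]: after
e6 [10,11]: after
e7 [12,14]: after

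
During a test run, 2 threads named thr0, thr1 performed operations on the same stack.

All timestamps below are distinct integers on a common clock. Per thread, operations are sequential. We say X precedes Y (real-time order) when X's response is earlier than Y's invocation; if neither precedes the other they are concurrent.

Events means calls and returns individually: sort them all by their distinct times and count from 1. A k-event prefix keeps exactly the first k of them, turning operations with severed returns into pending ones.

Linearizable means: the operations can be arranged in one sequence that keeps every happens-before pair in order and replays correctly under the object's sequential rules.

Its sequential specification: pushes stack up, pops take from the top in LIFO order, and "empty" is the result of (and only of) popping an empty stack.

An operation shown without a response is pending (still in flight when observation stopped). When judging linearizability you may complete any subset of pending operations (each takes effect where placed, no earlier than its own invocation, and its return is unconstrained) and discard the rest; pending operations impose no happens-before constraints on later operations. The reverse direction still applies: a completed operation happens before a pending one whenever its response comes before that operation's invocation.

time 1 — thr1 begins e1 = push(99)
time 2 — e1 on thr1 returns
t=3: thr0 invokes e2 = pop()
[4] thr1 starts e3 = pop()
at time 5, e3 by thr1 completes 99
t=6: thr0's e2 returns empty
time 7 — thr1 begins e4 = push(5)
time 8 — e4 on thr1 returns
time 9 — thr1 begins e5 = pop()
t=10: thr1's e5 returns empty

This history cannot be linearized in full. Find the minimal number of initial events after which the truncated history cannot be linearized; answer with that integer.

events 1..9 are still linearizable — one witness is e1, e3, e2, e4:
after step 1 (e1 push(99)): stack <99>
after step 2 (e3 pop() → 99): stack <>
after step 3 (e2 pop() → empty): stack <>
after step 4 (e4 push(5)): stack <5>
include event 10 — e5 responding at 10 — and every candidate order breaks
for example e1, e2, e3, e4, e5 fails at step 2: e2 pop() → empty is not legal there
for example e1, e3, e2, e4, e5 fails at step 5: e5 pop() → empty is not legal there

10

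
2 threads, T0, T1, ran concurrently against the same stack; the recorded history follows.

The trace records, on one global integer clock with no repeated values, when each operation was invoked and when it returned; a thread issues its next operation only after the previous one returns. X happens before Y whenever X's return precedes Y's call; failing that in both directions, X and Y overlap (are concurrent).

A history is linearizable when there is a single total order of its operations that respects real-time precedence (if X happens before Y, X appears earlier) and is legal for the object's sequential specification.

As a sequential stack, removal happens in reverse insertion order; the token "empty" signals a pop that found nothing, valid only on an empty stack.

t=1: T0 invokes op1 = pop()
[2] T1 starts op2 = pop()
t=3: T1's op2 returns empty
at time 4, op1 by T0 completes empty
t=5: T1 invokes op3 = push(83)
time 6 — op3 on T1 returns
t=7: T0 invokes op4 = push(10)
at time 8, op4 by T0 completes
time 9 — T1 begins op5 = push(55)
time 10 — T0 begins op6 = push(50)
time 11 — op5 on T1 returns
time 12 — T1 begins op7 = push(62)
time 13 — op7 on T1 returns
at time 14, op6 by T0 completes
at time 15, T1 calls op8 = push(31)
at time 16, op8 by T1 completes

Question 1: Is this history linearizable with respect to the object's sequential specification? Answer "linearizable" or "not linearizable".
one valid linearization: op1, op2, op3, op4, op5, op6, op7, op8
1. op1 pop() → empty, leaving stack <>
2. op2 pop() → empty, leaving stack <>
3. op3 push(83), leaving stack <83>
4. op4 push(10), leaving stack <83,10>
5. op5 push(55), leaving stack <83,10,55>
6. op6 push(50), leaving stack <83,10,55,50>
7. op7 push(62), leaving stack <83,10,55,50,62>
8. op8 push(31), leaving stack <83,10,55,50,62,31>

linearizable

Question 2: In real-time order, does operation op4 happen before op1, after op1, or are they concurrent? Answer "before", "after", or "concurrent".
op4 spans [7,8], op1 spans [1,4]
resp(op1)=4 < inv(op4)=7

after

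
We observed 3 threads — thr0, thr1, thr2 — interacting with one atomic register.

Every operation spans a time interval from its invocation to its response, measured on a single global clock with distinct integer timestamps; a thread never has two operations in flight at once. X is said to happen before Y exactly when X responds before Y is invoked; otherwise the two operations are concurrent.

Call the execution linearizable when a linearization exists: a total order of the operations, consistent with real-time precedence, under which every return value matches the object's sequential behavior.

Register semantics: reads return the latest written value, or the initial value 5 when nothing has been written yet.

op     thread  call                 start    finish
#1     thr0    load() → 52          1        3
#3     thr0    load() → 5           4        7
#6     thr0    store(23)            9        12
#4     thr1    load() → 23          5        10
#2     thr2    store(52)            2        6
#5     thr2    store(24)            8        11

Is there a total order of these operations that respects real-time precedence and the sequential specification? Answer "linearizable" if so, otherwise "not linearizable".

prefix check: 1..6 passes, 1..7 fails once #3's time-7 response joins
no legal order exists: 3 real-time-consistent candidates over 3 completed atomic register operations, all rejected
include/drop combinations of the 1 pending operation (#4) were all tried; none helps
e.g. #1, #2, #3 (pending dropped): illegal at step 1, since #1 load() → 52 cannot apply there
e.g. #1, #3, #2 (pending dropped): illegal at step 1, since #1 load() → 52 cannot apply there

not linearizable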